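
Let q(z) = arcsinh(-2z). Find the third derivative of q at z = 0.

The coefficient of z^3 in the expansion is 4/3, so q′′′(0) = 3! * (4/3) = 8.

8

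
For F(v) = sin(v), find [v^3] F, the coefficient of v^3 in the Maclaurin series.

-1/6

[v^0] = 0;  [v^1] = 1;  [v^2] = 0;  [v^3] = -1/6.
So c_3 = F′′′(0)/3! = -1/6.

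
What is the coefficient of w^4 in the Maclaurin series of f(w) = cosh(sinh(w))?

Substitute the inner expansion into the outer series and collect powers.
[w^0] = 1;  [w^1] = 0;  [w^2] = 1/2;  [w^3] = 0;  [w^4] = 5/24.

5/24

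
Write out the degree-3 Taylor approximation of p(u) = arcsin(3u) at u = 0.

Use the known series and substitute for the argument.

9*u^3/2 + 3*u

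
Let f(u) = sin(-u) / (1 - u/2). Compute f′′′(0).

-1/2

Take the Cauchy product of the two expansions.
The coefficient of u^3 in the expansion is -1/12, so f′′′(0) = 3! * (-1/12) = -1/2.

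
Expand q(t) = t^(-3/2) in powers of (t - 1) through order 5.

-693*(t - 1)^5/256 + 315*(t - 1)^4/128 - 35*(t - 1)^3/16 + 15*(t - 1)^2/8 - 3*(t - 1)/2 + 1

Compute the successive derivatives at the expansion point and divide by k!.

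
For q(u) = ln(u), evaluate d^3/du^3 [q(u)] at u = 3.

Apply the Taylor formula c_k = f^(k)(a)/k!.
From the series, [(u - 3)^3] q = 1/81; multiply by 3! = 6 to get 2/27.

2/27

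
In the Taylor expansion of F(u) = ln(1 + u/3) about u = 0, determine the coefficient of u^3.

1/81

[u^0] = 0;  [u^1] = 1/3;  [u^2] = -1/18;  [u^3] = 1/81.
So c_3 = F′′′(0)/3! = 1/81.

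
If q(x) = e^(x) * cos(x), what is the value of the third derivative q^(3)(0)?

-2

Expand each factor separately, then convolve coefficients.
From the series, [x^3] q = -1/3; multiply by 3! = 6 to get -2.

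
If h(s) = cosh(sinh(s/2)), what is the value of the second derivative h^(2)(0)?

1/4

Let u equal the inner series; expand the outer function in u and truncate.
From the series, [s^2] h = 1/8; multiply by 2! = 2 to get 1/4.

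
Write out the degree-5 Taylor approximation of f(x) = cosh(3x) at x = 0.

27*x^4/8 + 9*x^2/2 + 1

Use the known series and substitute for the argument.
f(0) = 1
f′(0) = 0
f′′(0) = 9
f′′′(0) = 0
f^(4)(0) = 81
f^(5)(0) = 0
Then c_k = f^(k)(0)/k! gives each Taylor coefficient.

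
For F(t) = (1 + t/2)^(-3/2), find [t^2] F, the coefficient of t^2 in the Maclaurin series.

15/32

[t^0] = 1;  [t^1] = -3/4;  [t^2] = 15/32.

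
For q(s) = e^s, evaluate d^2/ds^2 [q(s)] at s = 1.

Use the known series and substitute for the argument.
The coefficient of (s - 1)^2 in the expansion is e/2, so q′′(1) = 2! * (e/2) = e.

e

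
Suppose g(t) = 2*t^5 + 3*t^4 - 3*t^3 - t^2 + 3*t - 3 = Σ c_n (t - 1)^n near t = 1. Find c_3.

c_3 = g′′′(1)/3! = 29.

29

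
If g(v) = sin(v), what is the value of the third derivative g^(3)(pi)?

The coefficient of (v - pi)^3 in the expansion is 1/6, so g′′′(pi) = 3! * (1/6) = 1.

1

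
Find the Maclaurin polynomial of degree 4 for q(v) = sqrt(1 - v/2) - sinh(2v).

Add the two expansions coefficient-wise.
q(0) = 1
q′(0) = -9/4
q′′(0) = -1/16
q′′′(0) = -515/64
q^(4)(0) = -15/256

-5*v^4/2048 - 515*v^3/384 - v^2/32 - 9*v/4 + 1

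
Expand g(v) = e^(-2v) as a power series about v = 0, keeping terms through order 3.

-4*v^3/3 + 2*v^2 - 2*v + 1

[v^0] = 1;  [v^1] = -2;  [v^2] = 2;  [v^3] = -4/3.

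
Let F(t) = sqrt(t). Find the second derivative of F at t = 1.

-1/4

From the series, [(t - 1)^2] F = -1/8; multiply by 2! = 2 to get -1/4.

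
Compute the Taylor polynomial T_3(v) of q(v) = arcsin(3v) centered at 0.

[v^0] = 0;  [v^1] = 3;  [v^2] = 0;  [v^3] = 9/2.

9*v^3/2 + 3*v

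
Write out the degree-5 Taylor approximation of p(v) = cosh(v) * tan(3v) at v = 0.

1481*v^5/40 + 21*v^3/2 + 3*v

Expand each factor separately, then convolve coefficients.
p(0) = 0
p′(0) = 3
p′′(0) = 0
p′′′(0) = 63
p^(4)(0) = 0
p^(5)(0) = 4443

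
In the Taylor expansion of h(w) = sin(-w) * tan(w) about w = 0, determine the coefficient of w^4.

Take the Cauchy product of the two expansions.
[w^0] = 0;  [w^1] = 0;  [w^2] = -1;  [w^3] = 0;  [w^4] = -1/6.
So c_4 = h^(4)(0)/4! = -1/6.

-1/6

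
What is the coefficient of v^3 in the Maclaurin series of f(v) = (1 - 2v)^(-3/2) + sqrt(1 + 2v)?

18

Combine the two series term by term.
f(0) = 2
f′(0) = 4
f′′(0) = 14
f′′′(0) = 108
So c_3 = f′′′(0)/3! = 18.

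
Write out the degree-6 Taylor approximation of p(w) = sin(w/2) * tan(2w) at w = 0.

11971*w^6/5760 + 31*w^4/24 + w^2

Multiply the two series term by term and collect like powers.
[w^0] = 0;  [w^1] = 0;  [w^2] = 1;  [w^3] = 0;  [w^4] = 31/24;  [w^5] = 0;  [w^6] = 11971/5760.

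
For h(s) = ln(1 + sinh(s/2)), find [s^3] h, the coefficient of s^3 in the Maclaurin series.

1/16

Compose series: expand the inner function first, then feed it into the outer expansion.
h(0) = 0
h′(0) = 1/2
h′′(0) = -1/4
h′′′(0) = 3/8
The Taylor polynomial is Σ h^(k)(0)/k! · s^k.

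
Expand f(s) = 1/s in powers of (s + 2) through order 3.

-(s + 2)^3/16 - (s + 2)^2/8 - (s + 2)/4 - 1/2

f(-2) = -1/2
f′(-2) = -1/4
f′′(-2) = -1/4
f′′′(-2) = -3/8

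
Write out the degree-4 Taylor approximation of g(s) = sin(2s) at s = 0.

g(0) = 0
g′(0) = 2
g′′(0) = 0
g′′′(0) = -8
g^(4)(0) = 0

-4*s^3/3 + 2*s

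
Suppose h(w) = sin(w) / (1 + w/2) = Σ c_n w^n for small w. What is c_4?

-1/24

Write out both Maclaurin series and multiply, keeping only the needed powers.
h(0) = 0
h′(0) = 1
h′′(0) = -1
h′′′(0) = 1/2
h^(4)(0) = -1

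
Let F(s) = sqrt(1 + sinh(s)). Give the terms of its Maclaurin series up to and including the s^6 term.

-2401*s^6/46080 + 241*s^5/3840 - 31*s^4/384 + 7*s^3/48 - s^2/8 + s/2 + 1

Plug the Maclaurin series of the inner function into that of the outer and collect terms.
[s^0] = 1;  [s^1] = 1/2;  [s^2] = -1/8;  [s^3] = 7/48;  [s^4] = -31/384;  [s^5] = 241/3840;  [s^6] = -2401/46080.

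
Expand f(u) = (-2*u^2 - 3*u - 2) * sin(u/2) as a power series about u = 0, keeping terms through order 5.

Multiply each power in the prefactor through the base expansion.

79*u^5/1920 + u^4/16 - 23*u^3/24 - 3*u^2/2 - u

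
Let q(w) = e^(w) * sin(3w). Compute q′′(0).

Expand each factor separately, then convolve coefficients.
The coefficient of w^2 in the expansion is 3, so q′′(0) = 2! * (3) = 6.

6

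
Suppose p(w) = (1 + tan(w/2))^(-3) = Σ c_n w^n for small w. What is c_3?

Plug the Maclaurin series of the inner function into that of the outer and collect terms.
p(0) = 1
p′(0) = -3/2
p′′(0) = 3
p′′′(0) = -33/4
Dividing each by k! gives the coefficients c_0, ..., c_3.

-11/8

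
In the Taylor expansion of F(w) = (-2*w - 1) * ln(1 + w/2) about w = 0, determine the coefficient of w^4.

Distribute the polynomial across the series and collect like powers.
F(0) = 0
F′(0) = -1/2
F′′(0) = -7/4
F′′′(0) = 5/4
F^(4)(0) = -13/8
Dividing each by k! gives the coefficients c_0, ..., c_4.

-13/192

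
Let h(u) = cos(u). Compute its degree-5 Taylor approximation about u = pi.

h(pi) = -1
h′(pi) = 0
h′′(pi) = 1
h′′′(pi) = 0
h^(4)(pi) = -1
h^(5)(pi) = 0

-(u - pi)^4/24 + (u - pi)^2/2 - 1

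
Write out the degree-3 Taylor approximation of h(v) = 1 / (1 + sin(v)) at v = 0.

-5*v^3/6 + v^2 - v + 1

Expand as Σ (-1)^k u^k with u equal to the inner function's series.
h(0) = 1
h′(0) = -1
h′′(0) = 2
h′′′(0) = -5
Then c_k = h^(k)(0)/k! gives each Taylor coefficient.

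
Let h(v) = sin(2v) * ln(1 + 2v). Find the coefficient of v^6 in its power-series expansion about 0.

Multiply the two series term by term and collect like powers.
[v^0] = 0;  [v^1] = 0;  [v^2] = 4;  [v^3] = -4;  [v^4] = 8/3;  [v^5] = -16/3;  [v^6] = 88/9.

88/9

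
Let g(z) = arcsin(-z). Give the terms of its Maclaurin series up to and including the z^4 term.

-z^3/6 - z

[z^0] = 0;  [z^1] = -1;  [z^2] = 0;  [z^3] = -1/6;  [z^4] = 0.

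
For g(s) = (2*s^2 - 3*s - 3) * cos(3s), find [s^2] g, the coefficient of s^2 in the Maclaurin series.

31/2

Shift and add copies of the series according to the polynomial's terms.
g(0) = -3
g′(0) = -3
g′′(0) = 31
So c_2 = g′′(0)/2! = 31/2.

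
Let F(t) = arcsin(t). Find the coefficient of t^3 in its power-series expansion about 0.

1/6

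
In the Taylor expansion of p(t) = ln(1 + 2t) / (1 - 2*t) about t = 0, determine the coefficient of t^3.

Use 1/(1 - r) = Σ r^k on the denominator, then take the Cauchy product.
[t^0] = 0;  [t^1] = 2;  [t^2] = 2;  [t^3] = 20/3.
So c_3 = p′′′(0)/3! = 20/3.

20/3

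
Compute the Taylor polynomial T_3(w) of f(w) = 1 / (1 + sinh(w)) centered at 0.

-7*w^3/6 + w^2 - w + 1

Use the geometric series for the reciprocal, then substitute.
f(0) = 1
f′(0) = -1
f′′(0) = 2
f′′′(0) = -7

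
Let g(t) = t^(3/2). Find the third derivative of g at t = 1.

-3/8

From the series, [(t - 1)^3] g = -1/16; multiply by 3! = 6 to get -3/8.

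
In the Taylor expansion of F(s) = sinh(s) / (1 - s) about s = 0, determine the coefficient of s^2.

1

Multiply the two series term by term and collect like powers.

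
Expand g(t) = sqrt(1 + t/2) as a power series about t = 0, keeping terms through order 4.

-5*t^4/2048 + t^3/128 - t^2/32 + t/4 + 1

g(0) = 1
g′(0) = 1/4
g′′(0) = -1/16
g′′′(0) = 3/64
g^(4)(0) = -15/256
Dividing each by k! gives the coefficients c_0, ..., c_4.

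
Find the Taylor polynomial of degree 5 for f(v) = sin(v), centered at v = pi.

-(v - pi)^5/120 + (v - pi)^3/6 - (v - pi)

f(pi) = 0
f′(pi) = -1
f′′(pi) = 0
f′′′(pi) = 1
f^(4)(pi) = 0
f^(5)(pi) = -1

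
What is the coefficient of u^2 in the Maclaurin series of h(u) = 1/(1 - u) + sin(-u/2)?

Add the two expansions coefficient-wise.
h(0) = 1
h′(0) = 1/2
h′′(0) = 2
So c_2 = h′′(0)/2! = 1.

1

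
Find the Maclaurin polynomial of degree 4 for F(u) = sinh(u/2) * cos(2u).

Write out both Maclaurin series and multiply, keeping only the needed powers.
F(0) = 0
F′(0) = 1/2
F′′(0) = 0
F′′′(0) = -47/8
F^(4)(0) = 0

-47*u^3/48 + u/2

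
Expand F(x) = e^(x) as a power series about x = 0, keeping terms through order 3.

x^3/6 + x^2/2 + x + 1

F(0) = 1
F′(0) = 1
F′′(0) = 1
F′′′(0) = 1
Dividing each by k! gives the coefficients c_0, ..., c_3.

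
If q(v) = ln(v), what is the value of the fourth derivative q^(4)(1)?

Compute the successive derivatives at the expansion point and divide by k!.
The coefficient of (v - 1)^4 in the expansion is -1/4, so q^(4)(1) = 4! * (-1/4) = -6.

-6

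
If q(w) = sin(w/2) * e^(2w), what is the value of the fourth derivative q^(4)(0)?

Write out both Maclaurin series and multiply, keeping only the needed powers.
The coefficient of w^4 in the expansion is 5/8, so q^(4)(0) = 4! * (5/8) = 15.

15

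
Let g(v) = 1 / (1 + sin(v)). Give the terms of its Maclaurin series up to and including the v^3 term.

Write 1/(1+u) = 1 - u + u^2 - u^3 + ... and substitute the series for u.
g(0) = 1
g′(0) = -1
g′′(0) = 2
g′′′(0) = -5
Dividing each by k! gives the coefficients c_0, ..., c_3.

-5*v^3/6 + v^2 - v + 1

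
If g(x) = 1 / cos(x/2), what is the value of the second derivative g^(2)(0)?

1/4

Write the quotient as an unknown series and match coefficients against numerator = denominator · series.
The coefficient of x^2 in the expansion is 1/8, so g′′(0) = 2! * (1/8) = 1/4.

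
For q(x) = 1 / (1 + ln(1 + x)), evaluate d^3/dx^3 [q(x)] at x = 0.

-14

Expand as Σ (-1)^k u^k with u equal to the inner function's series.
The coefficient of x^3 in the expansion is -7/3, so q′′′(0) = 3! * (-7/3) = -14.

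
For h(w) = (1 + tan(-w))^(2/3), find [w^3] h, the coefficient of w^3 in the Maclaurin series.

-22/81

Compose series: expand the inner function first, then feed it into the outer expansion.
h(0) = 1
h′(0) = -2/3
h′′(0) = -2/9
h′′′(0) = -44/27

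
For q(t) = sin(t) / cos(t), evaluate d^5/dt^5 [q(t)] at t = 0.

16

Divide the numerator series by the denominator series (power-series long division).
The coefficient of t^5 in the expansion is 2/15, so q^(5)(0) = 5! * (2/15) = 16.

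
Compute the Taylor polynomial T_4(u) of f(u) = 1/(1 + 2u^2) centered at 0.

4*u^4 - 2*u^2 + 1

Differentiate repeatedly and evaluate at the center.
[u^0] = 1;  [u^1] = 0;  [u^2] = -2;  [u^3] = 0;  [u^4] = 4.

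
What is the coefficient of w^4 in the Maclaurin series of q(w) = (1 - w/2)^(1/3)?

-5/1944

q(0) = 1
q′(0) = -1/6
q′′(0) = -1/18
q′′′(0) = -5/108
q^(4)(0) = -5/81
So c_4 = q^(4)(0)/4! = -5/1944.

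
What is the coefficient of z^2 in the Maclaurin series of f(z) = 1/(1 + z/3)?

1/9

f(0) = 1
f′(0) = -1/3
f′′(0) = 2/9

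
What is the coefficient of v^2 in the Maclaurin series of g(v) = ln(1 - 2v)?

-2

[v^0] = 0;  [v^1] = -2;  [v^2] = -2.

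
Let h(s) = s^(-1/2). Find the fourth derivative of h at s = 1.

Differentiate repeatedly and evaluate at the center.
The coefficient of (s - 1)^4 in the expansion is 35/128, so h^(4)(1) = 4! * (35/128) = 105/16.

105/16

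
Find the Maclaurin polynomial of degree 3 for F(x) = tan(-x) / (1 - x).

Expand each factor separately, then convolve coefficients.
F(0) = 0
F′(0) = -1
F′′(0) = -2
F′′′(0) = -8

-4*x^3/3 - x^2 - x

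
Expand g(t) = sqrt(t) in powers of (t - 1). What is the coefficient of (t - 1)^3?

1/16

[(t - 1)^0] = 1;  [(t - 1)^1] = 1/2;  [(t - 1)^2] = -1/8;  [(t - 1)^3] = 1/16.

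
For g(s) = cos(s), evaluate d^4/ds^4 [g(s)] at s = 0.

Apply the Taylor formula c_k = f^(k)(a)/k!.
From the series, [s^4] g = 1/24; multiply by 4! = 24 to get 1.

1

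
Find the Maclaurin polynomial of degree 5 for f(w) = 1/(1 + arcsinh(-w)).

23*w^5/40 + 2*w^4/3 + 5*w^3/6 + w^2 + w + 1

Let u equal the inner series; expand the outer function in u and truncate.
f(0) = 1
f′(0) = 1
f′′(0) = 2
f′′′(0) = 5
f^(4)(0) = 16
f^(5)(0) = 69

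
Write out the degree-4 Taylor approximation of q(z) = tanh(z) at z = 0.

-z^3/3 + z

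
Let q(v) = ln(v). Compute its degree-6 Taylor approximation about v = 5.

-(v - 5)^6/93750 + (v - 5)^5/15625 - (v - 5)^4/2500 + (v - 5)^3/375 - (v - 5)^2/50 + (v - 5)/5 + ln(5)

q(5) = ln(5)
q′(5) = 1/5
q′′(5) = -1/25
q′′′(5) = 2/125
q^(4)(5) = -6/625
q^(5)(5) = 24/3125
q^(6)(5) = -24/3125
The Taylor polynomial is Σ q^(k)(5)/k! · (v - 5)^k.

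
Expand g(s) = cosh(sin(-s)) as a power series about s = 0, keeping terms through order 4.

Plug the Maclaurin series of the inner function into that of the outer and collect terms.
[s^0] = 1;  [s^1] = 0;  [s^2] = 1/2;  [s^3] = 0;  [s^4] = -1/8.

-s^4/8 + s^2/2 + 1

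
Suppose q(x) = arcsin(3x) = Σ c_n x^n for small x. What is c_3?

9/2

Compute the successive derivatives at the expansion point and divide by k!.
[x^0] = 0;  [x^1] = 3;  [x^2] = 0;  [x^3] = 9/2.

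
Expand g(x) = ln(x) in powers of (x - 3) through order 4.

[(x - 3)^0] = ln(3);  [(x - 3)^1] = 1/3;  [(x - 3)^2] = -1/18;  [(x - 3)^3] = 1/81;  [(x - 3)^4] = -1/324.

-(x - 3)^4/324 + (x - 3)^3/81 - (x - 3)^2/18 + (x - 3)/3 + ln(3)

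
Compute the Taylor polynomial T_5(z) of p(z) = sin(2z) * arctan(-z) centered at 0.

Write out both Maclaurin series and multiply, keeping only the needed powers.

2*z^4 - 2*z^2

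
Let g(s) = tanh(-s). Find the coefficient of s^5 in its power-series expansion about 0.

g(0) = 0
g′(0) = -1
g′′(0) = 0
g′′′(0) = 2
g^(4)(0) = 0
g^(5)(0) = -16
So c_5 = g^(5)(0)/5! = -2/15.

-2/15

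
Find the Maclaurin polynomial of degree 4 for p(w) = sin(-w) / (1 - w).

-5*w^4/6 - 5*w^3/6 - w^2 - w

Multiply the two series term by term and collect like powers.
[w^0] = 0;  [w^1] = -1;  [w^2] = -1;  [w^3] = -5/6;  [w^4] = -5/6.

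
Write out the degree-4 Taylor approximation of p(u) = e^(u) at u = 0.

u^4/24 + u^3/6 + u^2/2 + u + 1

[u^0] = 1;  [u^1] = 1;  [u^2] = 1/2;  [u^3] = 1/6;  [u^4] = 1/24.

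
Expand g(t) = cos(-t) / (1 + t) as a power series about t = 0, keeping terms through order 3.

-t^3/2 + t^2/2 - t + 1

Multiply the two series term by term and collect like powers.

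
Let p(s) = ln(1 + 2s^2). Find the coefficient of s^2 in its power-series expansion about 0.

2

Differentiate repeatedly and evaluate at the center.
p(0) = 0
p′(0) = 0
p′′(0) = 4
Then c_k = p^(k)(0)/k! gives each Taylor coefficient.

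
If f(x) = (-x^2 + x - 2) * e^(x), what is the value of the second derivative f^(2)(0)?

-2

Distribute the polynomial across the series and collect like powers.
From the series, [x^2] f = -1; multiply by 2! = 2 to get -2.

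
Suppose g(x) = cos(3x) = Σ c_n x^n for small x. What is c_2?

-9/2

g(0) = 1
g′(0) = 0
g′′(0) = -9
So c_2 = g′′(0)/2! = -9/2.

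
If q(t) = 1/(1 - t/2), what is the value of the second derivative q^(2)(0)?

The coefficient of t^2 in the expansion is 1/4, so q′′(0) = 2! * (1/4) = 1/2.

1/2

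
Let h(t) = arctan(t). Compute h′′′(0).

-2

The coefficient of t^3 in the expansion is -1/3, so h′′′(0) = 3! * (-1/3) = -2.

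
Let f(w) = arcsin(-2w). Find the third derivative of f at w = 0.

-8

The coefficient of w^3 in the expansion is -4/3, so f′′′(0) = 3! * (-4/3) = -8.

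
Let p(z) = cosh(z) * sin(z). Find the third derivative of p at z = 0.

2

Take the Cauchy product of the two expansions.
The coefficient of z^3 in the expansion is 1/3, so p′′′(0) = 3! * (1/3) = 2.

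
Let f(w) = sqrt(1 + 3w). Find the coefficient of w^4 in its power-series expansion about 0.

-405/128

Differentiate repeatedly and evaluate at the center.
f(0) = 1
f′(0) = 3/2
f′′(0) = -9/4
f′′′(0) = 81/8
f^(4)(0) = -1215/16
So c_4 = f^(4)(0)/4! = -405/128.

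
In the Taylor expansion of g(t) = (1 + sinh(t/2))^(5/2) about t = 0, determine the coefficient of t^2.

15/32

Plug the Maclaurin series of the inner function into that of the outer and collect terms.
g(0) = 1
g′(0) = 5/4
g′′(0) = 15/16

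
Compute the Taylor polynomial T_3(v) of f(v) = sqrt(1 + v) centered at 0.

[v^0] = 1;  [v^1] = 1/2;  [v^2] = -1/8;  [v^3] = 1/16.

v^3/16 - v^2/8 + v/2 + 1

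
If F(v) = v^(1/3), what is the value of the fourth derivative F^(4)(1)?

From the series, [(v - 1)^4] F = -10/243; multiply by 4! = 24 to get -80/81.

-80/81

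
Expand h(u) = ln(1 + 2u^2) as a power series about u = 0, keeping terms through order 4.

-2*u^4 + 2*u^2

h(0) = 0
h′(0) = 0
h′′(0) = 4
h′′′(0) = 0
h^(4)(0) = -48
Dividing each by k! gives the coefficients c_0, ..., c_4.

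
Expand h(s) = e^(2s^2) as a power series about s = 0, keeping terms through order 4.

2*s^4 + 2*s^2 + 1

[s^0] = 1;  [s^1] = 0;  [s^2] = 2;  [s^3] = 0;  [s^4] = 2.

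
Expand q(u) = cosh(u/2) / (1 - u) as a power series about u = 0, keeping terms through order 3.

9*u^3/8 + 9*u^2/8 + u + 1

Expand each factor separately, then convolve coefficients.
q(0) = 1
q′(0) = 1
q′′(0) = 9/4
q′′′(0) = 27/4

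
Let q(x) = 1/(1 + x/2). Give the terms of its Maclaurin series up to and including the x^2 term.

q(0) = 1
q′(0) = -1/2
q′′(0) = 1/2
Then c_k = q^(k)(0)/k! gives each Taylor coefficient.

x^2/4 - x/2 + 1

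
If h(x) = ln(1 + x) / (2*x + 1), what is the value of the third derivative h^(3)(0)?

32

Multiply the numerator's expansion by the denominator's geometric series.
The coefficient of x^3 in the expansion is 16/3, so h′′′(0) = 3! * (16/3) = 32.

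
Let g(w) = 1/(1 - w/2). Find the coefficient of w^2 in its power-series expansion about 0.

1/4

c_2 = g′′(0)/2! = 1/4.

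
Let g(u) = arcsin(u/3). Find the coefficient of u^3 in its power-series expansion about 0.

g(0) = 0
g′(0) = 1/3
g′′(0) = 0
g′′′(0) = 1/27
So c_3 = g′′′(0)/3! = 1/162.

1/162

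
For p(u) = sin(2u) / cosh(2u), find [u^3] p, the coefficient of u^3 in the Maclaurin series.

Divide the numerator series by the denominator series (power-series long division).
p(0) = 0
p′(0) = 2
p′′(0) = 0
p′′′(0) = -32
So c_3 = p′′′(0)/3! = -16/3.

-16/3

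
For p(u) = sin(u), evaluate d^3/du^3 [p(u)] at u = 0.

From the series, [u^3] p = -1/6; multiply by 3! = 6 to get -1.

-1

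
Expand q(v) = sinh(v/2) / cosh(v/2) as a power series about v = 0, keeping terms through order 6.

Divide the numerator series by the denominator series (power-series long division).
[v^0] = 0;  [v^1] = 1/2;  [v^2] = 0;  [v^3] = -1/24;  [v^4] = 0;  [v^5] = 1/240;  [v^6] = 0.

v^5/240 - v^3/24 + v/2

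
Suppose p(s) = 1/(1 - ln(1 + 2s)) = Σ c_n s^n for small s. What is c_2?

Let u equal the inner series; expand the outer function in u and truncate.
So c_2 = p′′(0)/2! = 2.

2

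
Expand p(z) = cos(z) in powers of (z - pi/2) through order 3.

[(z - pi/2)^0] = 0;  [(z - pi/2)^1] = -1;  [(z - pi/2)^2] = 0;  [(z - pi/2)^3] = 1/6.

(z - pi/2)^3/6 - (z - pi/2)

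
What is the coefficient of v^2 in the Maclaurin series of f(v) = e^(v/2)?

[v^0] = 1;  [v^1] = 1/2;  [v^2] = 1/8.

1/8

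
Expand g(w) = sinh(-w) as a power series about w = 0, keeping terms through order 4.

-w^3/6 - w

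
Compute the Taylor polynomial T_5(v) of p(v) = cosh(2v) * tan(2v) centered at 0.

164*v^5/15 + 20*v^3/3 + 2*v

Write out both Maclaurin series and multiply, keeping only the needed powers.
[v^0] = 0;  [v^1] = 2;  [v^2] = 0;  [v^3] = 20/3;  [v^4] = 0;  [v^5] = 164/15.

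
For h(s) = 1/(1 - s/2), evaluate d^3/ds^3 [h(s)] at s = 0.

3/4

From the series, [s^3] h = 1/8; multiply by 3! = 6 to get 3/4.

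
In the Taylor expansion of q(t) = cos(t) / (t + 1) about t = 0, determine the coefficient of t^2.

Multiply the numerator's expansion by the denominator's geometric series.
q(0) = 1
q′(0) = -1
q′′(0) = 1
So c_2 = q′′(0)/2! = 1/2.

1/2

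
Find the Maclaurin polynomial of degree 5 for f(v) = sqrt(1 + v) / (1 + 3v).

-50795*v^5/256 + 8467*v^4/128 - 353*v^3/16 + 59*v^2/8 - 5*v/2 + 1

Write out both Maclaurin series and multiply, keeping only the needed powers.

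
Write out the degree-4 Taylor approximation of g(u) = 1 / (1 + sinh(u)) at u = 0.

Write 1/(1+u) = 1 - u + u^2 - u^3 + ... and substitute the series for u.
g(0) = 1
g′(0) = -1
g′′(0) = 2
g′′′(0) = -7
g^(4)(0) = 32

4*u^4/3 - 7*u^3/6 + u^2 - u + 1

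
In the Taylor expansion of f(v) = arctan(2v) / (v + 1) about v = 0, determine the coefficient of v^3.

Multiply the numerator's expansion by the denominator's geometric series.
[v^0] = 0;  [v^1] = 2;  [v^2] = -2;  [v^3] = -2/3.

-2/3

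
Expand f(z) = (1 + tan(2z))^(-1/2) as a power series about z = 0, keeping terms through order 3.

Plug the Maclaurin series of the inner function into that of the outer and collect terms.
f(0) = 1
f′(0) = -1
f′′(0) = 3
f′′′(0) = -23

-23*z^3/6 + 3*z^2/2 - z + 1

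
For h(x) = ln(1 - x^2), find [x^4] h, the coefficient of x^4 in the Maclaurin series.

-1/2

Differentiate repeatedly and evaluate at the center.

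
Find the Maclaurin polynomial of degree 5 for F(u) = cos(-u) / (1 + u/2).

u^5/96 - u^4/48 + u^3/8 - u^2/4 - u/2 + 1

Expand each factor separately, then convolve coefficients.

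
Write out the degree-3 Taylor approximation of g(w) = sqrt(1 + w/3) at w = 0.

g(0) = 1
g′(0) = 1/6
g′′(0) = -1/36
g′′′(0) = 1/72

w^3/432 - w^2/72 + w/6 + 1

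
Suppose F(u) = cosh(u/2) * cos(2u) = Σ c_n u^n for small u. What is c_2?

-15/8

Write out both Maclaurin series and multiply, keeping only the needed powers.
F(0) = 1
F′(0) = 0
F′′(0) = -15/4
So c_2 = F′′(0)/2! = -15/8.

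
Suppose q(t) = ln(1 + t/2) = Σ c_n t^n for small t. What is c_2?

q(0) = 0
q′(0) = 1/2
q′′(0) = -1/4

-1/8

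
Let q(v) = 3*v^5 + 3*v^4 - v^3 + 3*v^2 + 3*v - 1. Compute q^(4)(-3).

-1008

The coefficient of (v + 3)^4 in the expansion is -42, so q^(4)(-3) = 4! * (-42) = -1008.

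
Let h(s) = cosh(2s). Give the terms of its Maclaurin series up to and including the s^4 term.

2*s^4/3 + 2*s^2 + 1

h(0) = 1
h′(0) = 0
h′′(0) = 4
h′′′(0) = 0
h^(4)(0) = 16
The Taylor polynomial is Σ h^(k)(0)/k! · s^k.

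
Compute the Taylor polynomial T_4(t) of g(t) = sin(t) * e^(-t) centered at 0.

t^3/3 - t^2 + t

Take the Cauchy product of the two expansions.
[t^0] = 0;  [t^1] = 1;  [t^2] = -1;  [t^3] = 1/3;  [t^4] = 0.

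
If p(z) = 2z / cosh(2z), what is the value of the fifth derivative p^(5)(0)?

Invert the denominator's series and multiply.
The coefficient of z^5 in the expansion is 20/3, so p^(5)(0) = 5! * (20/3) = 800.

800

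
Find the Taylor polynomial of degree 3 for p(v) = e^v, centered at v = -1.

(v + 1)^3*e^(-1)/6 + (v + 1)^2*e^(-1)/2 + (v + 1)*e^(-1) + e^(-1)

p(-1) = e^(-1)
p′(-1) = e^(-1)
p′′(-1) = e^(-1)
p′′′(-1) = e^(-1)
The Taylor polynomial is Σ p^(k)(-1)/k! · (v + 1)^k.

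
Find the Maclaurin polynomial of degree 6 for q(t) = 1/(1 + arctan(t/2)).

t^6/360 - t^5/160 + t^4/48 - t^3/12 + t^2/4 - t/2 + 1

Substitute the inner expansion into the outer series and collect powers.
q(0) = 1
q′(0) = -1/2
q′′(0) = 1/2
q′′′(0) = -1/2
q^(4)(0) = 1/2
q^(5)(0) = -3/4
q^(6)(0) = 2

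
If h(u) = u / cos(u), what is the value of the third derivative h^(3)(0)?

3

Write the quotient as an unknown series and match coefficients against numerator = denominator · series.
From the series, [u^3] h = 1/2; multiply by 3! = 6 to get 3.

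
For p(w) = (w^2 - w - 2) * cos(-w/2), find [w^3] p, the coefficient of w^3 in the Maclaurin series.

Shift and add copies of the series according to the polynomial's terms.
p(0) = -2
p′(0) = -1
p′′(0) = 5/2
p′′′(0) = 3/4

1/8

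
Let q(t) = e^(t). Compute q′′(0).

Compute the successive derivatives at the expansion point and divide by k!.
From the series, [t^2] q = 1/2; multiply by 2! = 2 to get 1.

1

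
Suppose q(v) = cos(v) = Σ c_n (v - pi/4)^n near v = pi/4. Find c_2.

-sqrt(2)/4

q(pi/4) = sqrt(2)/2
q′(pi/4) = -sqrt(2)/2
q′′(pi/4) = -sqrt(2)/2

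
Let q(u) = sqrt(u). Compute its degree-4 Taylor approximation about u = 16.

Compute the successive derivatives at the expansion point and divide by k!.
[(u - 16)^0] = 4;  [(u - 16)^1] = 1/8;  [(u - 16)^2] = -1/512;  [(u - 16)^3] = 1/16384;  [(u - 16)^4] = -5/2097152.

-5*(u - 16)^4/2097152 + (u - 16)^3/16384 - (u - 16)^2/512 + (u - 16)/8 + 4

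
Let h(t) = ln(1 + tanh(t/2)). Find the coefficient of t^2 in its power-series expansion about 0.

-1/8

Plug the Maclaurin series of the inner function into that of the outer and collect terms.
So c_2 = h′′(0)/2! = -1/8.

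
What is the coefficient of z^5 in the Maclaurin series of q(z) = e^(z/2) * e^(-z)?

Expand each factor separately, then convolve coefficients.
[z^0] = 1;  [z^1] = -1/2;  [z^2] = 1/8;  [z^3] = -1/48;  [z^4] = 1/384;  [z^5] = -1/3840.

-1/3840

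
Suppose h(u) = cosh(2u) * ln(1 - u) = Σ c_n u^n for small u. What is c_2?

-1/2

Expand each factor separately, then convolve coefficients.
h(0) = 0
h′(0) = -1
h′′(0) = -1
So c_2 = h′′(0)/2! = -1/2.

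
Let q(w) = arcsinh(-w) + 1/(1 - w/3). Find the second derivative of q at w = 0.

2/9

Add the two expansions coefficient-wise.
The coefficient of w^2 in the expansion is 1/9, so q′′(0) = 2! * (1/9) = 2/9.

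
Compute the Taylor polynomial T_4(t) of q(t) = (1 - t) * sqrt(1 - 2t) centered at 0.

Multiply each power in the prefactor through the base expansion.

-t^4/8 + t^2/2 - 2*t + 1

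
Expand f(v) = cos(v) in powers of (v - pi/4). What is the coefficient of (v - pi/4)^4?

f(pi/4) = sqrt(2)/2
f′(pi/4) = -sqrt(2)/2
f′′(pi/4) = -sqrt(2)/2
f′′′(pi/4) = sqrt(2)/2
f^(4)(pi/4) = sqrt(2)/2
So c_4 = f^(4)(pi/4)/4! = sqrt(2)/48.

sqrt(2)/48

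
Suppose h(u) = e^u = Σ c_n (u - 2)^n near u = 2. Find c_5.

e^(2)/120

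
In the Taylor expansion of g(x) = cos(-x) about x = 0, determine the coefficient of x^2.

-1/2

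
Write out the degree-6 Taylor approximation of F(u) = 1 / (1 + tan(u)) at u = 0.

Expand as Σ (-1)^k u^k with u equal to the inner function's series.

122*u^6/45 - 32*u^5/15 + 5*u^4/3 - 4*u^3/3 + u^2 - u + 1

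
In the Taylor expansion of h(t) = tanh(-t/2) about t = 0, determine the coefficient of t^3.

1/24

h(0) = 0
h′(0) = -1/2
h′′(0) = 0
h′′′(0) = 1/4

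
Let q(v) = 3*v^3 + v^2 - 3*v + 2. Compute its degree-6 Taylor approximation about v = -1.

q(-1) = 3
q′(-1) = 4
q′′(-1) = -16
q′′′(-1) = 18
q^(4)(-1) = 0
q^(5)(-1) = 0
q^(6)(-1) = 0
Dividing each by k! gives the coefficients c_0, ..., c_6.

3*(v + 1)^3 - 8*(v + 1)^2 + 4*(v + 1) + 3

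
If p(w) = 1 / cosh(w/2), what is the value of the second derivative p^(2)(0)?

-1/4

Invert the denominator's series and multiply.
The coefficient of w^2 in the expansion is -1/8, so p′′(0) = 2! * (-1/8) = -1/4.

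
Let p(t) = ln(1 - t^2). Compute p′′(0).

-2

The coefficient of t^2 in the expansion is -1, so p′′(0) = 2! * (-1) = -2.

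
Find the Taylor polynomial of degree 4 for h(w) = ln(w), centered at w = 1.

Use the known series and substitute for the argument.
h(1) = 0
h′(1) = 1
h′′(1) = -1
h′′′(1) = 2
h^(4)(1) = -6
Dividing each by k! gives the coefficients c_0, ..., c_4.

-(w - 1)^4/4 + (w - 1)^3/3 - (w - 1)^2/2 + (w - 1)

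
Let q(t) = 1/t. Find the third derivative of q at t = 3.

-2/27

Compute the successive derivatives at the expansion point and divide by k!.
From the series, [(t - 3)^3] q = -1/81; multiply by 3! = 6 to get -2/27.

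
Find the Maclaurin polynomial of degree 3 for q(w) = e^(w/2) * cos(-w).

-11*w^3/48 - 3*w^2/8 + w/2 + 1

Multiply the two series term by term and collect like powers.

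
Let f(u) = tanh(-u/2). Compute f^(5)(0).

The coefficient of u^5 in the expansion is -1/240, so f^(5)(0) = 5! * (-1/240) = -1/2.

-1/2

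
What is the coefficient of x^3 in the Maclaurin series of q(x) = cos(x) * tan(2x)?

Multiply the two series term by term and collect like powers.
q(0) = 0
q′(0) = 2
q′′(0) = 0
q′′′(0) = 10
So c_3 = q′′′(0)/3! = 5/3.

5/3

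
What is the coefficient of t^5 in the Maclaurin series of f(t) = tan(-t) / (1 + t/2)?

Take the Cauchy product of the two expansions.
f(0) = 0
f′(0) = -1
f′′(0) = 1
f′′′(0) = -7/2
f^(4)(0) = 7
f^(5)(0) = -67/2
So c_5 = f^(5)(0)/5! = -67/240.

-67/240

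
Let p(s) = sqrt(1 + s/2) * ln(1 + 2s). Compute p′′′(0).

Multiply the two series term by term and collect like powers.
The coefficient of s^3 in the expansion is 101/48, so p′′′(0) = 3! * (101/48) = 101/8.

101/8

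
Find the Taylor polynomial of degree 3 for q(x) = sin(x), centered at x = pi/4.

-sqrt(2)*(x - pi/4)^3/12 - sqrt(2)*(x - pi/4)^2/4 + sqrt(2)*(x - pi/4)/2 + sqrt(2)/2

[(x - pi/4)^0] = sqrt(2)/2;  [(x - pi/4)^1] = sqrt(2)/2;  [(x - pi/4)^2] = -sqrt(2)/4;  [(x - pi/4)^3] = -sqrt(2)/12.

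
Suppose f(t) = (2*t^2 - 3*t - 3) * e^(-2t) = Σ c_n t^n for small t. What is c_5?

Multiply each power in the prefactor through the base expansion.
f(0) = -3
f′(0) = 3
f′′(0) = 4
f′′′(0) = -36
f^(4)(0) = 144
f^(5)(0) = -464
So c_5 = f^(5)(0)/5! = -58/15.

-58/15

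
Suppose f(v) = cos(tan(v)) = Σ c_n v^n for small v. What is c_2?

-1/2

Substitute the inner expansion into the outer series and collect powers.
[v^0] = 1;  [v^1] = 0;  [v^2] = -1/2.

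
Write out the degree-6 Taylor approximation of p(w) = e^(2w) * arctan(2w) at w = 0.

88*w^6/9 + 12*w^5/5 - 8*w^4/3 + 4*w^3/3 + 4*w^2 + 2*w

Multiply the two series term by term and collect like powers.
p(0) = 0
p′(0) = 2
p′′(0) = 8
p′′′(0) = 8
p^(4)(0) = -64
p^(5)(0) = 288
p^(6)(0) = 7040
Dividing each by k! gives the coefficients c_0, ..., c_6.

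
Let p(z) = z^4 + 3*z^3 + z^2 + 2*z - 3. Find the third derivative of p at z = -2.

-30

Apply the Taylor formula c_k = f^(k)(a)/k!.
From the series, [(z + 2)^3] p = -5; multiply by 3! = 6 to get -30.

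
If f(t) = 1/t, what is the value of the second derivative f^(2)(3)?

From the series, [(t - 3)^2] f = 1/27; multiply by 2! = 2 to get 2/27.

2/27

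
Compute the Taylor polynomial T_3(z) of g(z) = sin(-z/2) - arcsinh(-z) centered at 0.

-7*z^3/48 + z/2

Combine the two series term by term.
[z^0] = 0;  [z^1] = 1/2;  [z^2] = 0;  [z^3] = -7/48.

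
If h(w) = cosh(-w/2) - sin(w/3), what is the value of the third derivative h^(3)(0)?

Combine the two series term by term.
The coefficient of w^3 in the expansion is 1/162, so h′′′(0) = 3! * (1/162) = 1/27.

1/27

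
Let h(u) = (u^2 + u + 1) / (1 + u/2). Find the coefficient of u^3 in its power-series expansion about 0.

Shift and add copies of the series according to the polynomial's terms.

-3/8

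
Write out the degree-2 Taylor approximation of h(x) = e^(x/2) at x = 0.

x^2/8 + x/2 + 1

Use the known series and substitute for the argument.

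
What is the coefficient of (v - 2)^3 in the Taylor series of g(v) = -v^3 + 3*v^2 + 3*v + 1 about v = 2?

g(2) = 11
g′(2) = 3
g′′(2) = -6
g′′′(2) = -6
Dividing each by k! gives the coefficients c_0, ..., c_3.

-1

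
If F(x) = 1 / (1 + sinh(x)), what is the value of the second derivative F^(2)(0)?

2

Expand as Σ (-1)^k u^k with u equal to the inner function's series.
From the series, [x^2] F = 1; multiply by 2! = 2 to get 2.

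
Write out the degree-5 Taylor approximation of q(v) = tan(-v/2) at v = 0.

-v^5/240 - v^3/24 - v/2

q(0) = 0
q′(0) = -1/2
q′′(0) = 0
q′′′(0) = -1/4
q^(4)(0) = 0
q^(5)(0) = -1/2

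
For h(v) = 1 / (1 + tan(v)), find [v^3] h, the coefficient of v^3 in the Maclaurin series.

Expand as Σ (-1)^k u^k with u equal to the inner function's series.
h(0) = 1
h′(0) = -1
h′′(0) = 2
h′′′(0) = -8
So c_3 = h′′′(0)/3! = -4/3.

-4/3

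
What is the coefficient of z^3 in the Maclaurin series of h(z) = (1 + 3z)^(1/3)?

5/3

h(0) = 1
h′(0) = 1
h′′(0) = -2
h′′′(0) = 10
The Taylor polynomial is Σ h^(k)(0)/k! · z^k.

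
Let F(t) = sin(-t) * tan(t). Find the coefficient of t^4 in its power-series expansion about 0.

Write out both Maclaurin series and multiply, keeping only the needed powers.
F(0) = 0
F′(0) = 0
F′′(0) = -2
F′′′(0) = 0
F^(4)(0) = -4

-1/6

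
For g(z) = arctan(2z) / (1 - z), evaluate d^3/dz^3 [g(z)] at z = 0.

-4

Multiply the numerator's expansion by the denominator's geometric series.
The coefficient of z^3 in the expansion is -2/3, so g′′′(0) = 3! * (-2/3) = -4.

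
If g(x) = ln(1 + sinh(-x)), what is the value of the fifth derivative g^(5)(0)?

Substitute the inner expansion into the outer series and collect powers.
From the series, [x^5] g = -3/8; multiply by 5! = 120 to get -45.

-45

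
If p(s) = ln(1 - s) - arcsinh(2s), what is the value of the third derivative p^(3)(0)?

6

Add the two expansions coefficient-wise.
The coefficient of s^3 in the expansion is 1, so p′′′(0) = 3! * (1) = 6.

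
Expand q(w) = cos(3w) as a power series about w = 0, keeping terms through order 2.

1 - 9*w^2/2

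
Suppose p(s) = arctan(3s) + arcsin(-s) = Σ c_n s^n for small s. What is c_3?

Expand each term separately and add.
p(0) = 0
p′(0) = 2
p′′(0) = 0
p′′′(0) = -55
So c_3 = p′′′(0)/3! = -55/6.

-55/6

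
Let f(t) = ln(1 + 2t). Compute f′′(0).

-4

The coefficient of t^2 in the expansion is -2, so f′′(0) = 2! * (-2) = -4.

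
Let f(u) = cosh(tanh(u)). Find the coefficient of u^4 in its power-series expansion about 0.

-7/24

Let u equal the inner series; expand the outer function in u and truncate.
So c_4 = f^(4)(0)/4! = -7/24.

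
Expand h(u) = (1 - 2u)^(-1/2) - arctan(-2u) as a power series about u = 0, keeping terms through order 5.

571*u^5/40 + 35*u^4/8 - u^3/6 + 3*u^2/2 + 3*u + 1

Combine the two series term by term.
h(0) = 1
h′(0) = 3
h′′(0) = 3
h′′′(0) = -1
h^(4)(0) = 105
h^(5)(0) = 1713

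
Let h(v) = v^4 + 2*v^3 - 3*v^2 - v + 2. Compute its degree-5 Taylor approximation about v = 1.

Apply the Taylor formula c_k = f^(k)(a)/k!.
h(1) = 1
h′(1) = 3
h′′(1) = 18
h′′′(1) = 36
h^(4)(1) = 24
h^(5)(1) = 0
The Taylor polynomial is Σ h^(k)(1)/k! · (v - 1)^k.

(v - 1)^4 + 6*(v - 1)^3 + 9*(v - 1)^2 + 3*(v - 1) + 1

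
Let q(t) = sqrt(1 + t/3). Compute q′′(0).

Apply the Taylor formula c_k = f^(k)(a)/k!.
From the series, [t^2] q = -1/72; multiply by 2! = 2 to get -1/36.

-1/36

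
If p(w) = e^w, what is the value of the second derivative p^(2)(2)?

From the series, [(w - 2)^2] p = e^(2)/2; multiply by 2! = 2 to get e^(2).

e^(2)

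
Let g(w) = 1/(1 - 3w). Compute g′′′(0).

162

From the series, [w^3] g = 27; multiply by 3! = 6 to get 162.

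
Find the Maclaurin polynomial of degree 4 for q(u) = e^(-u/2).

u^4/384 - u^3/48 + u^2/8 - u/2 + 1

q(0) = 1
q′(0) = -1/2
q′′(0) = 1/4
q′′′(0) = -1/8
q^(4)(0) = 1/16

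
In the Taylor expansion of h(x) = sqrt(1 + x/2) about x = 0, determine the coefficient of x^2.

h(0) = 1
h′(0) = 1/4
h′′(0) = -1/16
Dividing each by k! gives the coefficients c_0, ..., c_2.

-1/32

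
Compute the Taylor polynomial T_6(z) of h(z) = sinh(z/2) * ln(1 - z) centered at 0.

-247*z^6/2304 - 13*z^5/96 - 3*z^4/16 - z^3/4 - z^2/2

Multiply the two series term by term and collect like powers.
[z^0] = 0;  [z^1] = 0;  [z^2] = -1/2;  [z^3] = -1/4;  [z^4] = -3/16;  [z^5] = -13/96;  [z^6] = -247/2304.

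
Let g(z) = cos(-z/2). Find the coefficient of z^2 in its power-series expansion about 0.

-1/8

g(0) = 1
g′(0) = 0
g′′(0) = -1/4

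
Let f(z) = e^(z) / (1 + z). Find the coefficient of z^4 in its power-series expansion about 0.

Take the Cauchy product of the two expansions.
f(0) = 1
f′(0) = 0
f′′(0) = 1
f′′′(0) = -2
f^(4)(0) = 9
Dividing each by k! gives the coefficients c_0, ..., c_4.

3/8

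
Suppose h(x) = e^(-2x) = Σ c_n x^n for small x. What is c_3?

-4/3

Apply the Taylor formula c_k = f^(k)(a)/k!.
h(0) = 1
h′(0) = -2
h′′(0) = 4
h′′′(0) = -8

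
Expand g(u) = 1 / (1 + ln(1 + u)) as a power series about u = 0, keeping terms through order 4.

11*u^4/3 - 7*u^3/3 + 3*u^2/2 - u + 1

Use the geometric series for the reciprocal, then substitute.
[u^0] = 1;  [u^1] = -1;  [u^2] = 3/2;  [u^3] = -7/3;  [u^4] = 11/3.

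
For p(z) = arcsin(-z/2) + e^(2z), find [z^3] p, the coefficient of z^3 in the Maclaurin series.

21/16

Combine the two series term by term.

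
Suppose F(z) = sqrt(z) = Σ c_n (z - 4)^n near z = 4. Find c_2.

F(4) = 2
F′(4) = 1/4
F′′(4) = -1/32
So c_2 = F′′(4)/2! = -1/64.

-1/64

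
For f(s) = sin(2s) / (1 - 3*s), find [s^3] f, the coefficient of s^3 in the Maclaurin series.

50/3

Use 1/(1 - r) = Σ r^k on the denominator, then take the Cauchy product.
[s^0] = 0;  [s^1] = 2;  [s^2] = 6;  [s^3] = 50/3.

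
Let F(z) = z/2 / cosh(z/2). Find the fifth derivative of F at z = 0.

25/32

Write the quotient as an unknown series and match coefficients against numerator = denominator · series.
The coefficient of z^5 in the expansion is 5/768, so F^(5)(0) = 5! * (5/768) = 25/32.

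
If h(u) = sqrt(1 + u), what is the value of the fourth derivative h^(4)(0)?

-15/16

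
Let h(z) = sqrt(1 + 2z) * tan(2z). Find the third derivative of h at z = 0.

10

Multiply the two series term by term and collect like powers.
From the series, [z^3] h = 5/3; multiply by 3! = 6 to get 10.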